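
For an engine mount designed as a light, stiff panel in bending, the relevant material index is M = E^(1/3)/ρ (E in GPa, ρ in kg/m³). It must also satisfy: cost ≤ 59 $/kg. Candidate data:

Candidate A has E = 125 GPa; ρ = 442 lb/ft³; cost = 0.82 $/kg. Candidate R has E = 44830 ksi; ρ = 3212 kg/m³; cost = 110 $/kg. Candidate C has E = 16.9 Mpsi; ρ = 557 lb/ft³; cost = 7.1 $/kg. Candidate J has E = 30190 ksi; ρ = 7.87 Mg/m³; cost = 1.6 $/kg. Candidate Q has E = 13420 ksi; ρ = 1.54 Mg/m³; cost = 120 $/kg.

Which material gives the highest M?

candidate J

Screen on constraints: cost ≤ 59 $/kg. Survivors: candidate A, candidate C, candidate J.
Putting every candidate on a common basis:
  candidate A: E = 125.0 GPa, ρ = 7080 kg/m³
  candidate C: E = 116.5 GPa, ρ = 8922 kg/m³
  candidate J: E = 208.2 GPa, ρ = 7870 kg/m³
  candidate J: M = 0.753×10⁻³
  candidate A: M = 0.706×10⁻³
  candidate C: M = 0.547×10⁻³
The maximum is for candidate J.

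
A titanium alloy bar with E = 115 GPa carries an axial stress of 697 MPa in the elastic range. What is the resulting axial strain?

ε = σ/E = 697 / 115000 = 6.06×10⁻³.

6.06×10⁻³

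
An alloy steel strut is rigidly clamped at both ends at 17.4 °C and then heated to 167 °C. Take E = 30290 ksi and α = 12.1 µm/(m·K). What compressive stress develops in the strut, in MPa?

E = 30290 ksi = 208.8 GPa.
ΔT = 149.6 K. Constrained thermal stress σ = E·α·ΔT = 208.8×10³ MPa × 12.1×10⁻⁶ × 149.6 = 378 MPa (compressive).

378 MPa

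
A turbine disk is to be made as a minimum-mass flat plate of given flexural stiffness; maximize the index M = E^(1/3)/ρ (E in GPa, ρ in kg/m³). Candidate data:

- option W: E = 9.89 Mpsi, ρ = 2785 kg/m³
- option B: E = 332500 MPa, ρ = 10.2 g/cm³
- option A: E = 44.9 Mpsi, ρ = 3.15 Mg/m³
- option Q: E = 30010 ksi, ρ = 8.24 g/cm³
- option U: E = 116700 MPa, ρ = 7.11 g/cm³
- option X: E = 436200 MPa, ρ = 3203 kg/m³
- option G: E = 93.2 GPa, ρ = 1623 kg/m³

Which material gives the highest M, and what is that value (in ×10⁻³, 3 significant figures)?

option G, M = 2.79×10⁻³

Normalizing units and computing the index:
  option W: E = 68.19 GPa, ρ = 2785 kg/m³
  option B: E = 332.5 GPa, ρ = 10200 kg/m³
  option A: E = 309.6 GPa, ρ = 3150 kg/m³
  option Q: E = 206.9 GPa, ρ = 8240 kg/m³
  option U: E = 116.7 GPa, ρ = 7110 kg/m³
  option X: E = 436.2 GPa, ρ = 3203 kg/m³
  option G: E = 93.20 GPa, ρ = 1623 kg/m³
  option G: M = 2.79×10⁻³
  option X: M = 2.37×10⁻³
  option A: M = 2.15×10⁻³
  option W: M = 1.47×10⁻³
  option Q: M = 0.718×10⁻³
  option U: M = 0.687×10⁻³
  option B: M = 0.679×10⁻³
Highest index: option G.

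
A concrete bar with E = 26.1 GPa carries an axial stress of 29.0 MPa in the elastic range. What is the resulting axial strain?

ε = σ/E = 29.0 / 26100 = 1.11×10⁻³.

1.11×10⁻³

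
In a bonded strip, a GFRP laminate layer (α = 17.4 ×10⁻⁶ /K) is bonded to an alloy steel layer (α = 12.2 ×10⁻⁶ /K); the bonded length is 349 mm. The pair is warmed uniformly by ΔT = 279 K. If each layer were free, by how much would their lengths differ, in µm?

506 µm

Δα = |17.4 − 12.2|×10⁻⁶/K = 5.20×10⁻⁶/K.
ΔL_mismatch = Δα·L·ΔT = 5.20×10⁻⁶ × 349.0 mm × 279.0 K = 506 µm.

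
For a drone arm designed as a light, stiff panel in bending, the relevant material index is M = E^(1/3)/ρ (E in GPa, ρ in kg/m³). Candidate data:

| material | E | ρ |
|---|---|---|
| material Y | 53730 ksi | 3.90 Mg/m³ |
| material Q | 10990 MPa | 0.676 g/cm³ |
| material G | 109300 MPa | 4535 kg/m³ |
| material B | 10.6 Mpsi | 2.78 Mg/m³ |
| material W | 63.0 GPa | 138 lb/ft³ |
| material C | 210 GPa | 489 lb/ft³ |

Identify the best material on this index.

Convert each candidate to consistent units, then evaluate M:
  material Y: E = 370.5 GPa, ρ = 3900 kg/m³
  material Q: E = 10.99 GPa, ρ = 676.0 kg/m³
  material G: E = 109.3 GPa, ρ = 4535 kg/m³
  material B: E = 73.08 GPa, ρ = 2780 kg/m³
  material W: E = 63.00 GPa, ρ = 2211 kg/m³
  material C: E = 210.0 GPa, ρ = 7833 kg/m³
  material Q: M = 3.29×10⁻³
  material Y: M = 1.84×10⁻³
  material W: M = 1.80×10⁻³
  material B: M = 1.50×10⁻³
  material G: M = 1.05×10⁻³
  material C: M = 0.759×10⁻³
Highest index: material Q.

material Q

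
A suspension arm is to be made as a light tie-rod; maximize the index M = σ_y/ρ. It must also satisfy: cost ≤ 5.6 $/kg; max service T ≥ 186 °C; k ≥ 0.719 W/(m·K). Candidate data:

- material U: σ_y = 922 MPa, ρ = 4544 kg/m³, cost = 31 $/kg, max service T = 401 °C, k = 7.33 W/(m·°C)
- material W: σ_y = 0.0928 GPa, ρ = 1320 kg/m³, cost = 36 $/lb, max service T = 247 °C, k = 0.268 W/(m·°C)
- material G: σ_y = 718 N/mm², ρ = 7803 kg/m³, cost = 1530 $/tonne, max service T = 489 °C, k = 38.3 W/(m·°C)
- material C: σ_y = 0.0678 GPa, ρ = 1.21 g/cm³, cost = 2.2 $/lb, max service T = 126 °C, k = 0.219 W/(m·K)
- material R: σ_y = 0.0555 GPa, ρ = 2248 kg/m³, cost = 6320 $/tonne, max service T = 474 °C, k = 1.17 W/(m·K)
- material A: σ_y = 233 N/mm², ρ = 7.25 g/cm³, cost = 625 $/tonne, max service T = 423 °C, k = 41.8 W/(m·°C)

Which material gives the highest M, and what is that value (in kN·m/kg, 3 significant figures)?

Screen on constraints: cost ≤ 5.6 $/kg; max service T ≥ 186 °C; k ≥ 0.719 W/(m·K). Survivors: material G, material A.
Convert each candidate to consistent units, then evaluate M:
  material G: σ_y = 718.0 MPa, ρ = 7803 kg/m³
  material A: σ_y = 233.0 MPa, ρ = 7250 kg/m³
  material G: M = 92.0 kN·m/kg
  material A: M = 32.1 kN·m/kg
Highest index: material G.

material G, M = 92.0 kN·m/kg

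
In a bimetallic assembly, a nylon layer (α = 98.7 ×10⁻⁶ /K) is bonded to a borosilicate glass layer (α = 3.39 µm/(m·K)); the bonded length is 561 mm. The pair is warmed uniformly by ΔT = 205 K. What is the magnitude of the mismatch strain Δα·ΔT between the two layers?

0.0195

Δα = |98.7 − 3.39|×10⁻⁶/K = 95.3×10⁻⁶/K.
Mismatch strain = Δα·ΔT = 95.3×10⁻⁶ × 205.0 = 0.0195.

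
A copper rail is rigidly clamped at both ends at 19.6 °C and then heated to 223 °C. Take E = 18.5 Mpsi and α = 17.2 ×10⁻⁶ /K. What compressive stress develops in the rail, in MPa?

446 MPa

E = 18.5 Mpsi = 127.6 GPa.
ΔT = 203.4 K. Constrained thermal stress σ = E·α·ΔT = 127.6×10³ MPa × 17.2×10⁻⁶ × 203.4 = 446 MPa (compressive).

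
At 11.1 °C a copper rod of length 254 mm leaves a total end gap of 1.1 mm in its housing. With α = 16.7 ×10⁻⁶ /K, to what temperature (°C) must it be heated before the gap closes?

α·L₀·ΔT = 1.1 mm ⇒ ΔT = 1.1 / (16.7×10⁻⁶ × 254.0) = 259.3 K.
T = 11.1 + 259.3 = 270.4 °C.

270 °C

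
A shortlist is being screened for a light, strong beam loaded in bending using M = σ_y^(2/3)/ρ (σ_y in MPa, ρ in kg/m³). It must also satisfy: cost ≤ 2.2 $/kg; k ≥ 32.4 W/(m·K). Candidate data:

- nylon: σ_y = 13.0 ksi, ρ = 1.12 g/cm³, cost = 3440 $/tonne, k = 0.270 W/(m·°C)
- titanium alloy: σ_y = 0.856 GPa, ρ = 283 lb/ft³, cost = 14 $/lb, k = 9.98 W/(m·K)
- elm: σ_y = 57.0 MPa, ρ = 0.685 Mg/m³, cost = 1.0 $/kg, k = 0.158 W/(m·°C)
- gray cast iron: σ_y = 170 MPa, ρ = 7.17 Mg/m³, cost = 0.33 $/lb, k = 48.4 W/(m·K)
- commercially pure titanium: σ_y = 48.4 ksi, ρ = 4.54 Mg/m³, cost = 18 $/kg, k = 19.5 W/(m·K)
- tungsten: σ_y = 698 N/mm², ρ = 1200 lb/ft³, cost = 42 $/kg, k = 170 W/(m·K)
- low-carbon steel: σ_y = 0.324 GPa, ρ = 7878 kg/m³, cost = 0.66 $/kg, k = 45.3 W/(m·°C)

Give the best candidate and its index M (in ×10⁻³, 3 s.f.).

low-carbon steel, M = 5.99×10⁻³

Screen on constraints: cost ≤ 2.2 $/kg; k ≥ 32.4 W/(m·K). Survivors: gray cast iron, low-carbon steel.
In SI units:
  gray cast iron: σ_y = 170.0 MPa, ρ = 7170 kg/m³
  low-carbon steel: σ_y = 324.0 MPa, ρ = 7878 kg/m³
  low-carbon steel: M = 5.99×10⁻³
  gray cast iron: M = 4.28×10⁻³
The maximum is for low-carbon steel.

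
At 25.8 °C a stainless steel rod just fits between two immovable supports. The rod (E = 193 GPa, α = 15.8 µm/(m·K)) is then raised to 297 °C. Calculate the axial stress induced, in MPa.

827 MPa

ΔT = 271.2 K. Constrained thermal stress σ = E·α·ΔT = 193.0×10³ MPa × 15.8×10⁻⁶ × 271.2 = 827 MPa (compressive).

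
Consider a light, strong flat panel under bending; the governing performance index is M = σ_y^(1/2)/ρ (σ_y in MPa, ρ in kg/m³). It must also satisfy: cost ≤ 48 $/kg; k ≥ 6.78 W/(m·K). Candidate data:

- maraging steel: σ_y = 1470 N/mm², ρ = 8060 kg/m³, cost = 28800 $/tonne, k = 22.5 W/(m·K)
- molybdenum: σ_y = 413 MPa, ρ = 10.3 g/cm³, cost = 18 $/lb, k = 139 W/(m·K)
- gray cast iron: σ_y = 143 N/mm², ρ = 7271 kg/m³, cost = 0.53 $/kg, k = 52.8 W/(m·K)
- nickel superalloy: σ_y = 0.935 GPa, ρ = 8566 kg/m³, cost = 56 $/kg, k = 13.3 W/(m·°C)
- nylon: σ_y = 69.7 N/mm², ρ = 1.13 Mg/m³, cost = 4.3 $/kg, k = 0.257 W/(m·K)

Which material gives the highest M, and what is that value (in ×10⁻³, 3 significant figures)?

maraging steel, M = 4.76×10⁻³

Screen on constraints: cost ≤ 48 $/kg; k ≥ 6.78 W/(m·K). Survivors: maraging steel, molybdenum, gray cast iron.
Convert each candidate to consistent units, then evaluate M:
  maraging steel: σ_y = 1470 MPa, ρ = 8060 kg/m³
  molybdenum: σ_y = 413.0 MPa, ρ = 10300 kg/m³
  gray cast iron: σ_y = 143.0 MPa, ρ = 7271 kg/m³
  maraging steel: M = 4.76×10⁻³
  molybdenum: M = 1.97×10⁻³
  gray cast iron: M = 1.64×10⁻³
Highest index: maraging steel.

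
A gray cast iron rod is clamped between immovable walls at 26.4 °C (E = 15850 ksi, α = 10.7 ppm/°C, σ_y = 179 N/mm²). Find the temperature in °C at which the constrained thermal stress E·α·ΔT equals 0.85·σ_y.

E = 15850 ksi = 109.3 GPa.
σ_y = 179 N/mm² = 179.0 MPa.
E·α·ΔT = 152.2 MPa ⇒ ΔT = 152.2 / (109.3×10³ × 10.7×10⁻⁶) = 130.1 K.
T = 26.4 + 130.1 = 156.5 °C.

157 °C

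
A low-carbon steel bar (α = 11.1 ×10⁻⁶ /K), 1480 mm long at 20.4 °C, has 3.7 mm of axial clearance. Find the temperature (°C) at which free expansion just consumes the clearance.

246 °C

α·L₀·ΔT = 3.7 mm ⇒ ΔT = 3.7 / (11.1×10⁻⁶ × 1480.0) = 225.2 K.
T = 20.4 + 225.2 = 245.6 °C.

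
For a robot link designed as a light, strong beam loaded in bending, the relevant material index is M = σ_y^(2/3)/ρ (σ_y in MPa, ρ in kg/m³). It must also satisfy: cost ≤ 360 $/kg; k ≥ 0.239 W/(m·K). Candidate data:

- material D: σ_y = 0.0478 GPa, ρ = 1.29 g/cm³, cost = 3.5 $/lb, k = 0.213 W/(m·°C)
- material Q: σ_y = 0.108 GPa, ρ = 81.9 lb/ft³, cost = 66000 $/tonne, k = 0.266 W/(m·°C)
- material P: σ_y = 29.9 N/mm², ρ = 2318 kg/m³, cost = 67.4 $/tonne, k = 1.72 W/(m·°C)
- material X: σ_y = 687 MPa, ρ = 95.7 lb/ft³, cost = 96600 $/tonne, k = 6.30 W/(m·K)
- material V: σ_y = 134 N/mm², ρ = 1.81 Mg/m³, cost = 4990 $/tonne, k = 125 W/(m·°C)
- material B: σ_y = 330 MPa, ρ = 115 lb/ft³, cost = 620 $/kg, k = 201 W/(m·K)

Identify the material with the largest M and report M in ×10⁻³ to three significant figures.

material X, M = 50.8×10⁻³

Screen on constraints: cost ≤ 360 $/kg; k ≥ 0.239 W/(m·K). Survivors: material Q, material P, material X, material V.
In SI units:
  material Q: σ_y = 108.0 MPa, ρ = 1312 kg/m³
  material P: σ_y = 29.90 MPa, ρ = 2318 kg/m³
  material X: σ_y = 687.0 MPa, ρ = 1533 kg/m³
  material V: σ_y = 134.0 MPa, ρ = 1810 kg/m³
  material X: M = 50.8×10⁻³
  material Q: M = 17.3×10⁻³
  material V: M = 14.5×10⁻³
  material P: M = 4.16×10⁻³
Material X has the largest M.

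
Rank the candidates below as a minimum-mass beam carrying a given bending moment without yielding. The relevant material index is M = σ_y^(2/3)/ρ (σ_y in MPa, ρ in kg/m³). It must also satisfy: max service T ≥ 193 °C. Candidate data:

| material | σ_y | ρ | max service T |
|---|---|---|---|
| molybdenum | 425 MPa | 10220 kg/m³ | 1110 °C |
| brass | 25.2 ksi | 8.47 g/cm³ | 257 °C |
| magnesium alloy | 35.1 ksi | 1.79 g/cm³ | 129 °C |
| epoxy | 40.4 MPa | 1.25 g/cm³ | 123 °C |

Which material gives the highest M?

Screen on constraints: max service T ≥ 193 °C. Survivors: molybdenum, brass.
In SI units:
  molybdenum: σ_y = 425.0 MPa, ρ = 10220 kg/m³
  brass: σ_y = 173.7 MPa, ρ = 8470 kg/m³
  molybdenum: M = 5.53×10⁻³
  brass: M = 3.68×10⁻³
Molybdenum ranks first.

molybdenum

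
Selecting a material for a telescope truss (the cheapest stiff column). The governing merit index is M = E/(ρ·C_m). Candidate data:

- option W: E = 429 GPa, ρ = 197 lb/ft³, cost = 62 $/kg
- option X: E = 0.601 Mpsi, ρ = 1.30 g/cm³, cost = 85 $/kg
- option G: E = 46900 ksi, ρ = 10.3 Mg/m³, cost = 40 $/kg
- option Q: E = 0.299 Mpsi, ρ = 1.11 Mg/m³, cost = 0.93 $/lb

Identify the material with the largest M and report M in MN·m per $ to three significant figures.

Normalizing units and computing the index:
  option W: E = 429.0 GPa, ρ = 3156 kg/m³, cost = 62.00 $/kg
  option X: E = 4.144 GPa, ρ = 1300 kg/m³, cost = 85.00 $/kg
  option G: E = 323.4 GPa, ρ = 10300 kg/m³, cost = 40.00 $/kg
  option Q: E = 2.062 GPa, ρ = 1110 kg/m³, cost = 2.050 $/kg
  option W: M = 2.19 MN·m per $
  option Q: M = 0.906 MN·m per $
  option G: M = 0.785 MN·m per $
  option X: M = 0.0375 MN·m per $
Option W has the largest M.

option W, M = 2.19 MN·m per $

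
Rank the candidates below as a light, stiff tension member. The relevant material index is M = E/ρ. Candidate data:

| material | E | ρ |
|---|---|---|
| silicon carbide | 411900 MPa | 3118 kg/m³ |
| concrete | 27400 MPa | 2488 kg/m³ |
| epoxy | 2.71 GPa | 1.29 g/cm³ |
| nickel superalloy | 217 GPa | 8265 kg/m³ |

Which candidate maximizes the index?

silicon carbide

Normalizing units and computing the index:
  silicon carbide: E = 411.9 GPa, ρ = 3118 kg/m³
  concrete: E = 27.40 GPa, ρ = 2488 kg/m³
  epoxy: E = 2.710 GPa, ρ = 1290 kg/m³
  nickel superalloy: E = 217.0 GPa, ρ = 8265 kg/m³
  silicon carbide: M = 132 MN·m/kg
  nickel superalloy: M = 26.3 MN·m/kg
  concrete: M = 11.0 MN·m/kg
  epoxy: M = 2.10 MN·m/kg
Silicon carbide has the largest M.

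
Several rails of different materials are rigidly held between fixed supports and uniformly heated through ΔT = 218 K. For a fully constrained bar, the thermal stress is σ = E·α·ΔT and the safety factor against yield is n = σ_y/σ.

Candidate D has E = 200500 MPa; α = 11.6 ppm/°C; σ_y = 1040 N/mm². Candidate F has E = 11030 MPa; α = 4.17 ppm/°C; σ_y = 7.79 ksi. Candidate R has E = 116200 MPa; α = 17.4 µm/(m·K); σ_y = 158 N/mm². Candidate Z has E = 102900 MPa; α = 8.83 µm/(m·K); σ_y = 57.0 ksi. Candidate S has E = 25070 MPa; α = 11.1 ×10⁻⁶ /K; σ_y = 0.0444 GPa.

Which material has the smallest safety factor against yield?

candidate R

With everything in SI (GPa, ×10⁻⁶/K, MPa):
  candidate D: E = 200.5, α = 11.6, σ_y = 1040 → σ = 507 MPa, n = 2.05
  candidate F: E = 11.03, α = 4.17, σ_y = 53.71 → σ = 10.0 MPa, n = 5.36
  candidate R: E = 116.2, α = 17.4, σ_y = 158.0 → σ = 441 MPa, n = 0.358
  candidate Z: E = 102.9, α = 8.83, σ_y = 393.0 → σ = 198 MPa, n = 1.98
  candidate S: E = 25.07, α = 11.1, σ_y = 44.40 → σ = 60.7 MPa, n = 0.732
Candidate R has the lowest safety factor, n = 0.358.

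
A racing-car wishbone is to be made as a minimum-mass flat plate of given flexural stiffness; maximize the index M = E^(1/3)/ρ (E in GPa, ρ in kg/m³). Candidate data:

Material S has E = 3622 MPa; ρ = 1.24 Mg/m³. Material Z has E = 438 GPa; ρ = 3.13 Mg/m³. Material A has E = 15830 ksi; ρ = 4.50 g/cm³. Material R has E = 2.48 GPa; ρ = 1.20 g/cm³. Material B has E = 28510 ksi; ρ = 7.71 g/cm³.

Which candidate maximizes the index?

Normalizing units and computing the index:
  material S: E = 3.622 GPa, ρ = 1240 kg/m³
  material Z: E = 438.0 GPa, ρ = 3130 kg/m³
  material A: E = 109.1 GPa, ρ = 4500 kg/m³
  material R: E = 2.480 GPa, ρ = 1200 kg/m³
  material B: E = 196.6 GPa, ρ = 7710 kg/m³
  material Z: M = 2.43×10⁻³
  material S: M = 1.24×10⁻³
  material R: M = 1.13×10⁻³
  material A: M = 1.06×10⁻³
  material B: M = 0.754×10⁻³
The maximum is for material Z.

material Z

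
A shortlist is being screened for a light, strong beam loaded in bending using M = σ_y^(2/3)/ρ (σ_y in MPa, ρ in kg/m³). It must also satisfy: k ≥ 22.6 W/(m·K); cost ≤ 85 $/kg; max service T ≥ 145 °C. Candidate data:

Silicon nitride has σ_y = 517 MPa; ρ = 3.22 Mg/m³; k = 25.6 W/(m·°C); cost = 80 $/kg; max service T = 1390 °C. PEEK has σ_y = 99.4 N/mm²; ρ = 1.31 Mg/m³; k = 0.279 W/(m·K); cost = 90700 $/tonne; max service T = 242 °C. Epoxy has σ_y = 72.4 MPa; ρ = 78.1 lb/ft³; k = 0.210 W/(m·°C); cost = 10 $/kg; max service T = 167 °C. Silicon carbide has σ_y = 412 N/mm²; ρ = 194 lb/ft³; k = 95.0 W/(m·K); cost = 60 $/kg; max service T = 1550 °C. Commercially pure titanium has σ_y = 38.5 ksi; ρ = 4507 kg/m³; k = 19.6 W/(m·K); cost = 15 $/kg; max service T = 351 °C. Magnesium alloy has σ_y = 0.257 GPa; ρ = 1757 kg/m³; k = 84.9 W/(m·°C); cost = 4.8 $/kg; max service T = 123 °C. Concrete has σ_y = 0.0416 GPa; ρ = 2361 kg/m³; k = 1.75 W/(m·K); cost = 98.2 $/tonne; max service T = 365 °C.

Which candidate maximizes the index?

silicon nitride

Screen on constraints: k ≥ 22.6 W/(m·K); cost ≤ 85 $/kg; max service T ≥ 145 °C. Survivors: silicon nitride, silicon carbide.
In SI units:
  silicon nitride: σ_y = 517.0 MPa, ρ = 3220 kg/m³
  silicon carbide: σ_y = 412.0 MPa, ρ = 3108 kg/m³
  silicon nitride: M = 20.0×10⁻³
  silicon carbide: M = 17.8×10⁻³
The maximum is for silicon nitride.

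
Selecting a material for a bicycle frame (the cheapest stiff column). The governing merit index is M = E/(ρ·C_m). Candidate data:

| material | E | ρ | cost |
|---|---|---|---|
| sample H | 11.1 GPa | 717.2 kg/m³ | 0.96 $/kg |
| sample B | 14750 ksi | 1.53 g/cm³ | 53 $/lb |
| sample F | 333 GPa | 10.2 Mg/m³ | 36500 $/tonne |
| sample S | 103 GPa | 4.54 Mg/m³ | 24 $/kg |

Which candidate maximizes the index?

sample H

Normalizing units and computing the index:
  sample H: E = 11.10 GPa, ρ = 717.2 kg/m³, cost = 0.9600 $/kg
  sample B: E = 101.7 GPa, ρ = 1530 kg/m³, cost = 116.8 $/kg
  sample F: E = 333.0 GPa, ρ = 10200 kg/m³, cost = 36.50 $/kg
  sample S: E = 103.0 GPa, ρ = 4540 kg/m³, cost = 24.00 $/kg
  sample H: M = 16.1 MN·m per $
  sample S: M = 0.945 MN·m per $
  sample F: M = 0.894 MN·m per $
  sample B: M = 0.569 MN·m per $
The maximum is for sample H.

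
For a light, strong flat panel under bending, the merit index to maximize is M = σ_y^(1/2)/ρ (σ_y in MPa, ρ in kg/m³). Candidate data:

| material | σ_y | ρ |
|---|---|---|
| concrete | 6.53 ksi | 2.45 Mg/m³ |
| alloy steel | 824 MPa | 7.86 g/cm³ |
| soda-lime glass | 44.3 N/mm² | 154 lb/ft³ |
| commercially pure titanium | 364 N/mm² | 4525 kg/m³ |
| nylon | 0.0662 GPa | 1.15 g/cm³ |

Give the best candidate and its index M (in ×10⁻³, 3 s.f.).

Putting every candidate on a common basis:
  concrete: σ_y = 45.02 MPa, ρ = 2450 kg/m³
  alloy steel: σ_y = 824.0 MPa, ρ = 7860 kg/m³
  soda-lime glass: σ_y = 44.30 MPa, ρ = 2467 kg/m³
  commercially pure titanium: σ_y = 364.0 MPa, ρ = 4525 kg/m³
  nylon: σ_y = 66.20 MPa, ρ = 1150 kg/m³
  nylon: M = 7.08×10⁻³
  commercially pure titanium: M = 4.22×10⁻³
  alloy steel: M = 3.65×10⁻³
  concrete: M = 2.74×10⁻³
  soda-lime glass: M = 2.70×10⁻³
Highest index: nylon.

nylon, M = 7.08×10⁻³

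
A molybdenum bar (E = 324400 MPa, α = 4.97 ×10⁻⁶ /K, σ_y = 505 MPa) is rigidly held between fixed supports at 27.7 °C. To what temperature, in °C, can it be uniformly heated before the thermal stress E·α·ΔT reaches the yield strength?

341 °C

E = 324400 MPa = 324.4 GPa.
E·α·ΔT = 505.0 MPa ⇒ ΔT = 505.0 / (324.4×10³ × 4.97×10⁻⁶) = 313.2 K.
T = 27.7 + 313.2 = 340.9 °C.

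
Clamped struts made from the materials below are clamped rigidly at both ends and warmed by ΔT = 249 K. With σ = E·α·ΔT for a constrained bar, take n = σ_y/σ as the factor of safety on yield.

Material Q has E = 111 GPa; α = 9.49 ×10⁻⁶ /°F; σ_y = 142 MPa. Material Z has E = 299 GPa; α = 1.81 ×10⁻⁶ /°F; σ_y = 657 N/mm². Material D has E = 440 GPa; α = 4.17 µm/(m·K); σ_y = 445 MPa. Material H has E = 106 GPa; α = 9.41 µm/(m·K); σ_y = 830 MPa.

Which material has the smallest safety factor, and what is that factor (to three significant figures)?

In consistent units (E in GPa, α in ×10⁻⁶/K, σ_y in MPa):
  material Q: E = 111.0, α = 17.1, σ_y = 142.0 → σ = 472 MPa, n = 0.301
  material Z: E = 299.0, α = 3.26, σ_y = 657.0 → σ = 243 MPa, n = 2.71
  material D: E = 440.0, α = 4.17, σ_y = 445.0 → σ = 457 MPa, n = 0.974
  material H: E = 106.0, α = 9.41, σ_y = 830.0 → σ = 248 MPa, n = 3.34
The minimum is material Q at n = 0.301.

material Q, n = 0.301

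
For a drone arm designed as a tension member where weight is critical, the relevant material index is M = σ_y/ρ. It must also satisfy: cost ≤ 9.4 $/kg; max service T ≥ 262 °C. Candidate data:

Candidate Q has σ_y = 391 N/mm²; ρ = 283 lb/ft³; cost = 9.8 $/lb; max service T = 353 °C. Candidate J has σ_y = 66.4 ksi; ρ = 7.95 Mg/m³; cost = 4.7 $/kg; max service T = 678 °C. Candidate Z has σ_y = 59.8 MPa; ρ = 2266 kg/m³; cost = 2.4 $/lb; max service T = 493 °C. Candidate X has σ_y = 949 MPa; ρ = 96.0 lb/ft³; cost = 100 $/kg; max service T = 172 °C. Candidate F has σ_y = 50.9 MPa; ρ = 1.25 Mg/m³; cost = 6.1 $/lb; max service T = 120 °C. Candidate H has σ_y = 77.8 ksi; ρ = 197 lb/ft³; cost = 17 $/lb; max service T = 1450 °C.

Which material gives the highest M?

Screen on constraints: cost ≤ 9.4 $/kg; max service T ≥ 262 °C. Survivors: candidate J, candidate Z.
Convert each candidate to consistent units, then evaluate M:
  candidate J: σ_y = 457.8 MPa, ρ = 7950 kg/m³
  candidate Z: σ_y = 59.80 MPa, ρ = 2266 kg/m³
  candidate J: M = 57.6 kN·m/kg
  candidate Z: M = 26.4 kN·m/kg
Highest index: candidate J.

candidate J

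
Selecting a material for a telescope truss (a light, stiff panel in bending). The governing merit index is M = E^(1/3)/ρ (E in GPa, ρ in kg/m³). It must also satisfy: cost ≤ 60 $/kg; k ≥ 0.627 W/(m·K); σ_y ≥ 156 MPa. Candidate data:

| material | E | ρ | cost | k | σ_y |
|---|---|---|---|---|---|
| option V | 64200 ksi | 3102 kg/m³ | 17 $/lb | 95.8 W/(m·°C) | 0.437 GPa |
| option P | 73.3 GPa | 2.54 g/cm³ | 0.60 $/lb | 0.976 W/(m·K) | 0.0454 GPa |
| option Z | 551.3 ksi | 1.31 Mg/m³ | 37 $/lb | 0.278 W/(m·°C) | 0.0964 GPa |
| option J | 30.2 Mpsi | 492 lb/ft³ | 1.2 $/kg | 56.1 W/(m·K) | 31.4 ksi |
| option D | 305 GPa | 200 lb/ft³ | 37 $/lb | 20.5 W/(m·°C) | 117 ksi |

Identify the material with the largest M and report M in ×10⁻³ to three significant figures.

Screen on constraints: cost ≤ 60 $/kg; k ≥ 0.627 W/(m·K); σ_y ≥ 156 MPa. Survivors: option V, option J.
Putting every candidate on a common basis:
  option V: E = 442.6 GPa, ρ = 3102 kg/m³
  option J: E = 208.2 GPa, ρ = 7881 kg/m³
  option V: M = 2.46×10⁻³
  option J: M = 0.752×10⁻³
Highest index: option V.

option V, M = 2.46×10⁻³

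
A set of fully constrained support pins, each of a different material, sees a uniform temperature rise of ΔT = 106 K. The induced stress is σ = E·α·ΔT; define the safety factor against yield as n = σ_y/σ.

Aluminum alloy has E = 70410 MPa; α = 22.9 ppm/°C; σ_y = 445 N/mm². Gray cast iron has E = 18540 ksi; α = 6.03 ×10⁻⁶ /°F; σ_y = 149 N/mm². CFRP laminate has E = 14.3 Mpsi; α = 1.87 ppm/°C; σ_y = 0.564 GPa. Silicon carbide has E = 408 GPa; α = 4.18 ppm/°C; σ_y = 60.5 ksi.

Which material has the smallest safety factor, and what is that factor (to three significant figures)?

gray cast iron, n = 1.01

Converting E to GPa, α to ×10⁻⁶/K, σ_y to MPa, then σ and n for each:
  aluminum alloy: E = 70.41, α = 22.9, σ_y = 445.0 → σ = 171 MPa, n = 2.60
  gray cast iron: E = 127.8, α = 10.9, σ_y = 149.0 → σ = 147 MPa, n = 1.01
  CFRP laminate: E = 98.60, α = 1.87, σ_y = 564.0 → σ = 19.5 MPa, n = 28.9
  silicon carbide: E = 408.0, α = 4.18, σ_y = 417.1 → σ = 181 MPa, n = 2.31
Smallest n: gray cast iron with n = 1.01.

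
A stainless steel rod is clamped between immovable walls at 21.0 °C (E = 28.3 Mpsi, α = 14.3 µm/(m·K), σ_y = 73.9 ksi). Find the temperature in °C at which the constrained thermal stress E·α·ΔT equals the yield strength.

204 °C

E = 28.3 Mpsi = 195.1 GPa.
σ_y = 73.9 ksi = 509.5 MPa.
E·α·ΔT = 509.5 MPa ⇒ ΔT = 509.5 / (195.1×10³ × 14.3×10⁻⁶) = 182.6 K.
T = 21.0 + 182.6 = 203.6 °C.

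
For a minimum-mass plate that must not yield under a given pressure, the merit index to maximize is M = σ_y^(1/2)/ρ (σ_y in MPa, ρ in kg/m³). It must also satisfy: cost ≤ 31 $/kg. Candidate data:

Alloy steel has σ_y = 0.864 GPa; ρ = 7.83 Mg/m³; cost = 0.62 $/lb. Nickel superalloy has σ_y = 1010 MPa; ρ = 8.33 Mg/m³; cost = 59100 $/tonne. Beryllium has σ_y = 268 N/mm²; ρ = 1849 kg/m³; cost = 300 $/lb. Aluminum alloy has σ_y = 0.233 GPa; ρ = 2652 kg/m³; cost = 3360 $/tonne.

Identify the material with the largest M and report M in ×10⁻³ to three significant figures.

Screen on constraints: cost ≤ 31 $/kg. Survivors: alloy steel, aluminum alloy.
Normalizing units and computing the index:
  alloy steel: σ_y = 864.0 MPa, ρ = 7830 kg/m³
  aluminum alloy: σ_y = 233.0 MPa, ρ = 2652 kg/m³
  aluminum alloy: M = 5.76×10⁻³
  alloy steel: M = 3.75×10⁻³
Aluminum alloy ranks first.

aluminum alloy, M = 5.76×10⁻³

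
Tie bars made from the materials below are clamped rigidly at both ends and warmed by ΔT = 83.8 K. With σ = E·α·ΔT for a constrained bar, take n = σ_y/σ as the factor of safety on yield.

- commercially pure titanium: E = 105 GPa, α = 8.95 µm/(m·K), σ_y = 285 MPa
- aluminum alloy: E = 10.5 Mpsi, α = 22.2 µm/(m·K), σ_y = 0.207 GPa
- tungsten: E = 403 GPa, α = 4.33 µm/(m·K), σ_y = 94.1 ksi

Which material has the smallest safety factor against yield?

aluminum alloy

In consistent units (E in GPa, α in ×10⁻⁶/K, σ_y in MPa):
  commercially pure titanium: E = 105.0, α = 8.95, σ_y = 285.0 → σ = 78.8 MPa, n = 3.62
  aluminum alloy: E = 72.39, α = 22.2, σ_y = 207.0 → σ = 135 MPa, n = 1.54
  tungsten: E = 403.0, α = 4.33, σ_y = 648.8 → σ = 146 MPa, n = 4.44
Aluminum alloy has the lowest safety factor, n = 1.54.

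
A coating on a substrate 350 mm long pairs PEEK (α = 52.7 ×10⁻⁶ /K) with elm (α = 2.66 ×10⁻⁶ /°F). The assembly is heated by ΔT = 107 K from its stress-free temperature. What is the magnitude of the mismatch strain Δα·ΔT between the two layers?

elm: α = 2.66×10⁻⁶/°F × 9/5 = 4.79×10⁻⁶/K.
Δα = |52.7 − 4.79|×10⁻⁶/K = 47.9×10⁻⁶/K.
Mismatch strain = Δα·ΔT = 47.9×10⁻⁶ × 107.0 = 5.13×10⁻³.

5.13×10⁻³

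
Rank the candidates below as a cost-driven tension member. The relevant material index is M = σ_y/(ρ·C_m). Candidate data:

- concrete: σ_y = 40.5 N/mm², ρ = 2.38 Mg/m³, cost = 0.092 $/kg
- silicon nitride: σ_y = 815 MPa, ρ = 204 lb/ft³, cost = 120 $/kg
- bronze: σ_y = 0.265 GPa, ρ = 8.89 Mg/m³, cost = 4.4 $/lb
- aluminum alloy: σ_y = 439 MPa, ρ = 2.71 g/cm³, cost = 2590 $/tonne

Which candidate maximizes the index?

concrete

In SI units:
  concrete: σ_y = 40.50 MPa, ρ = 2380 kg/m³, cost = 0.09200 $/kg
  silicon nitride: σ_y = 815.0 MPa, ρ = 3268 kg/m³, cost = 120.0 $/kg
  bronze: σ_y = 265.0 MPa, ρ = 8890 kg/m³, cost = 9.700 $/kg
  aluminum alloy: σ_y = 439.0 MPa, ρ = 2710 kg/m³, cost = 2.590 $/kg
  concrete: M = 185 kN·m per $
  aluminum alloy: M = 62.5 kN·m per $
  bronze: M = 3.07 kN·m per $
  silicon nitride: M = 2.08 kN·m per $
The maximum is for concrete.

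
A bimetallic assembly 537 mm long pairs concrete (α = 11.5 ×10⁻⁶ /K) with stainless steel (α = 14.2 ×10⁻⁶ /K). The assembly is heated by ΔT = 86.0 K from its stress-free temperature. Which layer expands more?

α(concrete) = 11.5×10⁻⁶/K vs α(stainless steel) = 14.2×10⁻⁶/K.
Higher α expands more for the same ΔT: stainless steel.

stainless steel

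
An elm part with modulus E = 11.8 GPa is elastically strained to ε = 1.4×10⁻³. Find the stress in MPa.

σ = E·ε = 11800 MPa × 1.4×10⁻³ = 16.5 MPa.

16.5 MPa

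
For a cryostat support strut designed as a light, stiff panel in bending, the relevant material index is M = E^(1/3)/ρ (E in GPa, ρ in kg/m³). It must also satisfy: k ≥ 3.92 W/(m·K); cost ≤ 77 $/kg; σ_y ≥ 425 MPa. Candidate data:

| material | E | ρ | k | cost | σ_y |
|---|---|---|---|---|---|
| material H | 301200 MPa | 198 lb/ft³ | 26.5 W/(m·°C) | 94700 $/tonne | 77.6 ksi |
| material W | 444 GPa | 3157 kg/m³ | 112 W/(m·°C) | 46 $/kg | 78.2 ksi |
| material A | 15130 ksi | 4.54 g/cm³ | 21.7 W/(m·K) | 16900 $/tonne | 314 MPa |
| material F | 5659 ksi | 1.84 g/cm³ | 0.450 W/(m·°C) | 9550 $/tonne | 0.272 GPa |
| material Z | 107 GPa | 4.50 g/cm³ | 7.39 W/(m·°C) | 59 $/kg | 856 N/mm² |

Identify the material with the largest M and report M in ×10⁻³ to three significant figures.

material W, M = 2.42×10⁻³

Screen on constraints: k ≥ 3.92 W/(m·K); cost ≤ 77 $/kg; σ_y ≥ 425 MPa. Survivors: material W, material Z.
After converting to SI:
  material W: E = 444.0 GPa, ρ = 3157 kg/m³
  material Z: E = 107.0 GPa, ρ = 4500 kg/m³
  material W: M = 2.42×10⁻³
  material Z: M = 1.05×10⁻³
Material W ranks first.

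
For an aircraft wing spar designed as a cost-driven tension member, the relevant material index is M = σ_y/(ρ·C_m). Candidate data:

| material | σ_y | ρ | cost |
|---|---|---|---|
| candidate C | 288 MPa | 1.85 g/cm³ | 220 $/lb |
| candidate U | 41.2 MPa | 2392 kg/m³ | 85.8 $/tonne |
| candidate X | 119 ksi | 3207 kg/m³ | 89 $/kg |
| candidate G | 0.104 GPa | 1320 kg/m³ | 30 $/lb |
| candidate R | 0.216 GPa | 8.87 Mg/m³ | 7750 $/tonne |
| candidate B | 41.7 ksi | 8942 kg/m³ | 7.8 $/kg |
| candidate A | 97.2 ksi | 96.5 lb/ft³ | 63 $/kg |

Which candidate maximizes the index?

candidate U

After converting to SI:
  candidate C: σ_y = 288.0 MPa, ρ = 1850 kg/m³, cost = 485.0 $/kg
  candidate U: σ_y = 41.20 MPa, ρ = 2392 kg/m³, cost = 0.08580 $/kg
  candidate X: σ_y = 820.5 MPa, ρ = 3207 kg/m³, cost = 89.00 $/kg
  candidate G: σ_y = 104.0 MPa, ρ = 1320 kg/m³, cost = 66.14 $/kg
  candidate R: σ_y = 216.0 MPa, ρ = 8870 kg/m³, cost = 7.750 $/kg
  candidate B: σ_y = 287.5 MPa, ρ = 8942 kg/m³, cost = 7.800 $/kg
  candidate A: σ_y = 670.2 MPa, ρ = 1546 kg/m³, cost = 63.00 $/kg
  candidate U: M = 201 kN·m per $
  candidate A: M = 6.88 kN·m per $
  candidate B: M = 4.12 kN·m per $
  candidate R: M = 3.14 kN·m per $
  candidate X: M = 2.87 kN·m per $
  candidate G: M = 1.19 kN·m per $
  candidate C: M = 0.321 kN·m per $
Candidate U ranks first.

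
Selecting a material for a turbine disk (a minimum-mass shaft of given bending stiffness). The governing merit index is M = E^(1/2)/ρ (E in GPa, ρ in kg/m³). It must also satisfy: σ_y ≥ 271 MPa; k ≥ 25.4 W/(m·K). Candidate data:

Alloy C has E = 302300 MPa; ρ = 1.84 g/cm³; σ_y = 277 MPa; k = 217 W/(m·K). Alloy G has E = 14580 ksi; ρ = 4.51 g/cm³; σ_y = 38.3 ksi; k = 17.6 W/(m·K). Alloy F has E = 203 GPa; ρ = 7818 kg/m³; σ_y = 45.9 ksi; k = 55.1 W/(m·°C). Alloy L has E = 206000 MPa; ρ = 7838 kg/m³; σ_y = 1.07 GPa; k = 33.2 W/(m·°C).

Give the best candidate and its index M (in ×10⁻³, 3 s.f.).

alloy C, M = 9.45×10⁻³

Screen on constraints: σ_y ≥ 271 MPa; k ≥ 25.4 W/(m·K). Survivors: alloy C, alloy F, alloy L.
Convert each candidate to consistent units, then evaluate M:
  alloy C: E = 302.3 GPa, ρ = 1840 kg/m³
  alloy F: E = 203.0 GPa, ρ = 7818 kg/m³
  alloy L: E = 206.0 GPa, ρ = 7838 kg/m³
  alloy C: M = 9.45×10⁻³
  alloy L: M = 1.83×10⁻³
  alloy F: M = 1.82×10⁻³
Highest index: alloy C.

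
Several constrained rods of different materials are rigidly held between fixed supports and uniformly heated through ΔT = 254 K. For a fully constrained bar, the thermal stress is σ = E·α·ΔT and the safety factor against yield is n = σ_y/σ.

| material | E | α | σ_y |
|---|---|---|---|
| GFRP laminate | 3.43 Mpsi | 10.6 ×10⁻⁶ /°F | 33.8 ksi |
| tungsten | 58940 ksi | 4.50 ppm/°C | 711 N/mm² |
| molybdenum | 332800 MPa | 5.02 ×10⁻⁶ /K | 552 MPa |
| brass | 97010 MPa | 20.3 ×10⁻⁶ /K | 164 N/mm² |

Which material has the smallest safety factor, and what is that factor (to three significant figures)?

Per material, after unit conversion:
  GFRP laminate: E = 23.65, α = 19.1, σ_y = 233.0 → σ = 115 MPa, n = 2.03
  tungsten: E = 406.4, α = 4.50, σ_y = 711.0 → σ = 464 MPa, n = 1.53
  molybdenum: E = 332.8, α = 5.02, σ_y = 552.0 → σ = 424 MPa, n = 1.30
  brass: E = 97.01, α = 20.3, σ_y = 164.0 → σ = 500 MPa, n = 0.328
Brass has the lowest safety factor, n = 0.328.

brass, n = 0.328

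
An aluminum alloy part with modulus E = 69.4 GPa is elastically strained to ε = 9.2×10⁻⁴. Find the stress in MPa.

σ = E·ε = 69400 MPa × 9.2×10⁻⁴ = 63.8 MPa.

63.8 MPa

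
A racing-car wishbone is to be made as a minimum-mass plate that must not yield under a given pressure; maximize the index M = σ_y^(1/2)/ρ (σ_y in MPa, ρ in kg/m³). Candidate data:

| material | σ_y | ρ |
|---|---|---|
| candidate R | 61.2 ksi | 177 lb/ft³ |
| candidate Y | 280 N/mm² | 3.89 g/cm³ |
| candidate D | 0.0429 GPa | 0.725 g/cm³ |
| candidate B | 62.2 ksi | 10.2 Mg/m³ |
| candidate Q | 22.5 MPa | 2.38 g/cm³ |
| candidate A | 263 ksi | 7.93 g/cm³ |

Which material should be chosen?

Normalizing units and computing the index:
  candidate R: σ_y = 422.0 MPa, ρ = 2835 kg/m³
  candidate Y: σ_y = 280.0 MPa, ρ = 3890 kg/m³
  candidate D: σ_y = 42.90 MPa, ρ = 725.0 kg/m³
  candidate B: σ_y = 428.9 MPa, ρ = 10200 kg/m³
  candidate Q: σ_y = 22.50 MPa, ρ = 2380 kg/m³
  candidate A: σ_y = 1813 MPa, ρ = 7930 kg/m³
  candidate D: M = 9.03×10⁻³
  candidate R: M = 7.25×10⁻³
  candidate A: M = 5.37×10⁻³
  candidate Y: M = 4.30×10⁻³
  candidate B: M = 2.03×10⁻³
  candidate Q: M = 1.99×10⁻³
Candidate D ranks first.

candidate D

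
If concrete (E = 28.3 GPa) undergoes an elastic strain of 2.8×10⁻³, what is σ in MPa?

79.2 MPa

σ = E·ε = 28300 MPa × 2.8×10⁻³ = 79.2 MPa.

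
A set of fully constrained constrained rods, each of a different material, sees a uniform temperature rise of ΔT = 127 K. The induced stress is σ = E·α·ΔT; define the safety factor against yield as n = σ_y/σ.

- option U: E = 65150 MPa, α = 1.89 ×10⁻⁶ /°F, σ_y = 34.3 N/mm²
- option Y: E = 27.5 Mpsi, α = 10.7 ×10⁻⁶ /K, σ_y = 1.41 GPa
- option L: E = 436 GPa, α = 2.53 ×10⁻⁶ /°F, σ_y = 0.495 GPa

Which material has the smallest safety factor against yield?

With everything in SI (GPa, ×10⁻⁶/K, MPa):
  option U: E = 65.15, α = 3.40, σ_y = 34.30 → σ = 28.1 MPa, n = 1.22
  option Y: E = 189.6, α = 10.7, σ_y = 1410 → σ = 258 MPa, n = 5.47
  option L: E = 436.0, α = 4.55, σ_y = 495.0 → σ = 252 MPa, n = 1.96
Smallest n: option U with n = 1.22.

option U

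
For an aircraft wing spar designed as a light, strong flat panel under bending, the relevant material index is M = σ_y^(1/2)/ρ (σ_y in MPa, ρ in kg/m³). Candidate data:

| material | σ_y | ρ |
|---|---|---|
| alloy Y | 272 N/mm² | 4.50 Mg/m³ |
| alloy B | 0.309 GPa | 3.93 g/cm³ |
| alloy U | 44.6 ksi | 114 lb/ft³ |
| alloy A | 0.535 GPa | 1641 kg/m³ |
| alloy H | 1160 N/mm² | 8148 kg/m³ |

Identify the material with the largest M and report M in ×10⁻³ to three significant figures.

Normalizing units and computing the index:
  alloy Y: σ_y = 272.0 MPa, ρ = 4500 kg/m³
  alloy B: σ_y = 309.0 MPa, ρ = 3930 kg/m³
  alloy U: σ_y = 307.5 MPa, ρ = 1826 kg/m³
  alloy A: σ_y = 535.0 MPa, ρ = 1641 kg/m³
  alloy H: σ_y = 1160 MPa, ρ = 8148 kg/m³
  alloy A: M = 14.1×10⁻³
  alloy U: M = 9.60×10⁻³
  alloy B: M = 4.47×10⁻³
  alloy H: M = 4.18×10⁻³
  alloy Y: M = 3.66×10⁻³
Highest index: alloy A.

alloy A, M = 14.1×10⁻³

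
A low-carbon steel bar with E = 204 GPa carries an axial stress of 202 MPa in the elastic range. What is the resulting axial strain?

ε = σ/E = 202 / 204000 = 9.90×10⁻⁴.

9.90×10⁻⁴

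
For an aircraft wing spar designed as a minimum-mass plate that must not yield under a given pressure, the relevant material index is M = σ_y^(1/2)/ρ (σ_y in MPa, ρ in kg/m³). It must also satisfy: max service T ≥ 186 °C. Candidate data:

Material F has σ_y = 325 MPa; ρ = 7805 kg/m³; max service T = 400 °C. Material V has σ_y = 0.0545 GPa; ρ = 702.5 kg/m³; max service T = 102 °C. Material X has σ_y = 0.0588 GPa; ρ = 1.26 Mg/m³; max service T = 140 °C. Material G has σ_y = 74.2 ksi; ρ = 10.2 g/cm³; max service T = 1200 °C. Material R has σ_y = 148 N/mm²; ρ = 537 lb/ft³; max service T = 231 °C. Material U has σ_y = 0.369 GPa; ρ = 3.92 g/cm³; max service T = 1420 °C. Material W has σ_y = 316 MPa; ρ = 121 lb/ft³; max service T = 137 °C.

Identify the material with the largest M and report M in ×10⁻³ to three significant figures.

material U, M = 4.90×10⁻³

Screen on constraints: max service T ≥ 186 °C. Survivors: material F, material G, material R, material U.
Convert each candidate to consistent units, then evaluate M:
  material F: σ_y = 325.0 MPa, ρ = 7805 kg/m³
  material G: σ_y = 511.6 MPa, ρ = 10200 kg/m³
  material R: σ_y = 148.0 MPa, ρ = 8602 kg/m³
  material U: σ_y = 369.0 MPa, ρ = 3920 kg/m³
  material U: M = 4.90×10⁻³
  material F: M = 2.31×10⁻³
  material G: M = 2.22×10⁻³
  material R: M = 1.41×10⁻³
Material U ranks first.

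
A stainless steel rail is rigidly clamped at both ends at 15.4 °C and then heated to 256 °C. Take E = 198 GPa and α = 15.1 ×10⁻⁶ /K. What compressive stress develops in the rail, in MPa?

719 MPa

ΔT = 240.6 K. Constrained thermal stress σ = E·α·ΔT = 198.0×10³ MPa × 15.1×10⁻⁶ × 240.6 = 719 MPa (compressive).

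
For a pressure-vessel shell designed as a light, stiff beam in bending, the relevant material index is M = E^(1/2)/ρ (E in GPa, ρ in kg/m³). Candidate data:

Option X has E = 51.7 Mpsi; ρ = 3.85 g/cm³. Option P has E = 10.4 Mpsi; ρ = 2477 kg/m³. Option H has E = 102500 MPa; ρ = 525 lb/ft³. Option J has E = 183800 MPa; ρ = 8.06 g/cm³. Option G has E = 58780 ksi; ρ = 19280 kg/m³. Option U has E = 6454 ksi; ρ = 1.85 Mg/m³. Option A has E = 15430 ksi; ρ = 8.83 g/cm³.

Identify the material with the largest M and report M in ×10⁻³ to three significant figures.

Putting every candidate on a common basis:
  option X: E = 356.5 GPa, ρ = 3850 kg/m³
  option P: E = 71.71 GPa, ρ = 2477 kg/m³
  option H: E = 102.5 GPa, ρ = 8410 kg/m³
  option J: E = 183.8 GPa, ρ = 8060 kg/m³
  option G: E = 405.3 GPa, ρ = 19280 kg/m³
  option U: E = 44.50 GPa, ρ = 1850 kg/m³
  option A: E = 106.4 GPa, ρ = 8830 kg/m³
  option X: M = 4.90×10⁻³
  option U: M = 3.61×10⁻³
  option P: M = 3.42×10⁻³
  option J: M = 1.68×10⁻³
  option H: M = 1.20×10⁻³
  option A: M = 1.17×10⁻³
  option G: M = 1.04×10⁻³
Option X ranks first.

option X, M = 4.90×10⁻³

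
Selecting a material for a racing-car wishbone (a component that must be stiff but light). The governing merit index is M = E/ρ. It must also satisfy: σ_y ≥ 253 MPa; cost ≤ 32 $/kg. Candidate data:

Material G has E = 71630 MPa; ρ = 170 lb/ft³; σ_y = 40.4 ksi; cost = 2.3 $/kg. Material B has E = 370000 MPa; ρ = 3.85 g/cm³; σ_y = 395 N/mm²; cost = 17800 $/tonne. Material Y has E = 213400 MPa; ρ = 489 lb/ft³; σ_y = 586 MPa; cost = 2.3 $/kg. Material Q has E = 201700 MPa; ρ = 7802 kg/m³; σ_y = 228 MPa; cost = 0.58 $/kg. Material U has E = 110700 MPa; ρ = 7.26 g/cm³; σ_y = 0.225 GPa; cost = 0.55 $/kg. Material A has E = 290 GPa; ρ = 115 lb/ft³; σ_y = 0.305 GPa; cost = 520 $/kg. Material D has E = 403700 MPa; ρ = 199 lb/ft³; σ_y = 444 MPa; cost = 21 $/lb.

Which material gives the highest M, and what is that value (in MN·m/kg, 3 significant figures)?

material B, M = 96.1 MN·m/kg

Screen on constraints: σ_y ≥ 253 MPa; cost ≤ 32 $/kg. Survivors: material G, material B, material Y.
In SI units:
  material G: E = 71.63 GPa, ρ = 2723 kg/m³
  material B: E = 370.0 GPa, ρ = 3850 kg/m³
  material Y: E = 213.4 GPa, ρ = 7833 kg/m³
  material B: M = 96.1 MN·m/kg
  material Y: M = 27.2 MN·m/kg
  material G: M = 26.3 MN·m/kg
Highest index: material B.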